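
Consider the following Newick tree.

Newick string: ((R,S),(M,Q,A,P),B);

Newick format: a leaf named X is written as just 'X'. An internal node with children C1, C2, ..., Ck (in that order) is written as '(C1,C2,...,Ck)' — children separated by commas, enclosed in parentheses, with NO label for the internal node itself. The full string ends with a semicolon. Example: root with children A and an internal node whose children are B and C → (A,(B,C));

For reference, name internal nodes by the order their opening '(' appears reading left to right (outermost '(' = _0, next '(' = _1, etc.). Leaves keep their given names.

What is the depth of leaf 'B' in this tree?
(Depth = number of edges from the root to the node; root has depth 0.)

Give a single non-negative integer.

Answer: 1

Derivation:
Newick: ((R,S),(M,Q,A,P),B);
Naming internals by '(' encounter order: outermost '(' = _0, next = _1, ...
Query node: B
Path from root: _0 -> B
Depth of B: 1 (number of edges from root)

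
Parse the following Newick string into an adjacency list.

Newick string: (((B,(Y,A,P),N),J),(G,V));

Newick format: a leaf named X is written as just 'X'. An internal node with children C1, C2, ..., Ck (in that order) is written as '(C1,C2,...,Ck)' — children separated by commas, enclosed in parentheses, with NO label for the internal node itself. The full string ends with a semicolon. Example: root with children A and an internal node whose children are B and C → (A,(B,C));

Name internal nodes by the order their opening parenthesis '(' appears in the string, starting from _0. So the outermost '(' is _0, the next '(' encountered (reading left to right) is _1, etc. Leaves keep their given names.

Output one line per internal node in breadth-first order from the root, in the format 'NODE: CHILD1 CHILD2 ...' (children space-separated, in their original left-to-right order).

Answer: _0: _1 _4
_1: _2 J
_4: G V
_2: B _3 N
_3: Y A P

Derivation:
Input: (((B,(Y,A,P),N),J),(G,V));
Scanning left-to-right, naming '(' by encounter order:
  pos 0: '(' -> open internal node _0 (depth 1)
  pos 1: '(' -> open internal node _1 (depth 2)
  pos 2: '(' -> open internal node _2 (depth 3)
  pos 5: '(' -> open internal node _3 (depth 4)
  pos 11: ')' -> close internal node _3 (now at depth 3)
  pos 14: ')' -> close internal node _2 (now at depth 2)
  pos 17: ')' -> close internal node _1 (now at depth 1)
  pos 19: '(' -> open internal node _4 (depth 2)
  pos 23: ')' -> close internal node _4 (now at depth 1)
  pos 24: ')' -> close internal node _0 (now at depth 0)
Total internal nodes: 5
BFS adjacency from root:
  _0: _1 _4
  _1: _2 J
  _4: G V
  _2: B _3 N
  _3: Y A P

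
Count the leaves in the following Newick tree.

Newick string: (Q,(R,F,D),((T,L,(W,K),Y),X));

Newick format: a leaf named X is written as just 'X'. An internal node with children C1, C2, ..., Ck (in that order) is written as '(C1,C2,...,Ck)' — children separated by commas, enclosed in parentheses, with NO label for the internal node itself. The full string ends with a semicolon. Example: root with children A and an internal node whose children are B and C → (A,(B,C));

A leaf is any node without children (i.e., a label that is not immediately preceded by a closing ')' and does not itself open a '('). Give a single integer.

Answer: 10

Derivation:
Newick: (Q,(R,F,D),((T,L,(W,K),Y),X));
Scan left-to-right; a leaf is any maximal label run not followed by '(':
  pos 1: leaf 'Q' → count = 1
  pos 4: leaf 'R' → count = 2
  pos 6: leaf 'F' → count = 3
  pos 8: leaf 'D' → count = 4
  pos 13: leaf 'T' → count = 5
  pos 15: leaf 'L' → count = 6
  pos 18: leaf 'W' → count = 7
  pos 20: leaf 'K' → count = 8
  pos 23: leaf 'Y' → count = 9
  pos 26: leaf 'X' → count = 10
Total leaves: 10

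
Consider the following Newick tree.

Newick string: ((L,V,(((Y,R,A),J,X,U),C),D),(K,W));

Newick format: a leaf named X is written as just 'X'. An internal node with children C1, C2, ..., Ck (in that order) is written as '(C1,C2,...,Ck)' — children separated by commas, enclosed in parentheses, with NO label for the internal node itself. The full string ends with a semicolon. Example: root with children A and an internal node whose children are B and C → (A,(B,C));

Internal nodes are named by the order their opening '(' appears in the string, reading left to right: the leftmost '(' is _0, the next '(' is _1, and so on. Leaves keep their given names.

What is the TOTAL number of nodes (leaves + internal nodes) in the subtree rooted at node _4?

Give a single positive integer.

Answer: 4

Derivation:
Newick: ((L,V,(((Y,R,A),J,X,U),C),D),(K,W));
Locate _4: it is the '(' at position 8 (the 5th '(' reading left to right).
Query: subtree rooted at _4
_4: subtree_size = 1 + 3
  Y: subtree_size = 1 + 0
  R: subtree_size = 1 + 0
  A: subtree_size = 1 + 0
Total subtree size of _4: 4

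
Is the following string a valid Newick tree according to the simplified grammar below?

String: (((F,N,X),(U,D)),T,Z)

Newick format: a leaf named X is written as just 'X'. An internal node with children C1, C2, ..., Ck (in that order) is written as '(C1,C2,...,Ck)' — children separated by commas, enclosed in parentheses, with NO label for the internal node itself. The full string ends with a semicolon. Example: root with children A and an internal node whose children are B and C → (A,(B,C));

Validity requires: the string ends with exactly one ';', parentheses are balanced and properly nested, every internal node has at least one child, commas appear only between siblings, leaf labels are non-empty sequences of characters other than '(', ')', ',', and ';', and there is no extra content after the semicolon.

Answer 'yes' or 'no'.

Answer: no

Derivation:
Input: (((F,N,X),(U,D)),T,Z)
Paren balance: 4 '(' vs 4 ')' OK
Ends with single ';': False
Full parse: FAILS (must end with ;)
Valid: False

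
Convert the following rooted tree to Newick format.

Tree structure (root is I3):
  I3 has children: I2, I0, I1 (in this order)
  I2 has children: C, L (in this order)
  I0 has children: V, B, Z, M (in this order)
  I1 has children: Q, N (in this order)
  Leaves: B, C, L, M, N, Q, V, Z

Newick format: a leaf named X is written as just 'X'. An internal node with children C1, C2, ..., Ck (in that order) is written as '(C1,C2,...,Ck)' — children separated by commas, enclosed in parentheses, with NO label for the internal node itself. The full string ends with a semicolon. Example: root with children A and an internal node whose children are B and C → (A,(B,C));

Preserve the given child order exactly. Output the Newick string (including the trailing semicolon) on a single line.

internal I3 with children ['I2', 'I0', 'I1']
  internal I2 with children ['C', 'L']
    leaf 'C' → 'C'
    leaf 'L' → 'L'
  → '(C,L)'
  internal I0 with children ['V', 'B', 'Z', 'M']
    leaf 'V' → 'V'
    leaf 'B' → 'B'
    leaf 'Z' → 'Z'
    leaf 'M' → 'M'
  → '(V,B,Z,M)'
  internal I1 with children ['Q', 'N']
    leaf 'Q' → 'Q'
    leaf 'N' → 'N'
  → '(Q,N)'
→ '((C,L),(V,B,Z,M),(Q,N))'
Final: ((C,L),(V,B,Z,M),(Q,N));

Answer: ((C,L),(V,B,Z,M),(Q,N));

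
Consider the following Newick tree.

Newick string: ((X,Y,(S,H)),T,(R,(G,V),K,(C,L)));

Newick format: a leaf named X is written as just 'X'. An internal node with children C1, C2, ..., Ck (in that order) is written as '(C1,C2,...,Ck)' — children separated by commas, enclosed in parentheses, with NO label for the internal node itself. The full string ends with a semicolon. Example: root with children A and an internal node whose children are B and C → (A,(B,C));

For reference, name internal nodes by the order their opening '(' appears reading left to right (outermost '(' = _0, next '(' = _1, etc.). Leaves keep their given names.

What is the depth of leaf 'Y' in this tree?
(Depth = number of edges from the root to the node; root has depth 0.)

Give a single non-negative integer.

Answer: 2

Derivation:
Newick: ((X,Y,(S,H)),T,(R,(G,V),K,(C,L)));
Naming internals by '(' encounter order: outermost '(' = _0, next = _1, ...
Query node: Y
Path from root: _0 -> _1 -> Y
Depth of Y: 2 (number of edges from root)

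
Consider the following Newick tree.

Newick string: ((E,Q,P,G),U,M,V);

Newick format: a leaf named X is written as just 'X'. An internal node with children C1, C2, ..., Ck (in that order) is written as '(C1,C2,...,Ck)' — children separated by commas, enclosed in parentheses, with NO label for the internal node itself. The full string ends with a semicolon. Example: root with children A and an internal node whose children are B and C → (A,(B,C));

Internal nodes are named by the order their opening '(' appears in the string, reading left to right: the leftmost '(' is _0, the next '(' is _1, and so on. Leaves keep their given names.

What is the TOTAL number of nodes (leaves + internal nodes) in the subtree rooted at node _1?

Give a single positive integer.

Newick: ((E,Q,P,G),U,M,V);
Locate _1: it is the '(' at position 1 (the 2nd '(' reading left to right).
Query: subtree rooted at _1
_1: subtree_size = 1 + 4
  E: subtree_size = 1 + 0
  Q: subtree_size = 1 + 0
  P: subtree_size = 1 + 0
  G: subtree_size = 1 + 0
Total subtree size of _1: 5

Answer: 5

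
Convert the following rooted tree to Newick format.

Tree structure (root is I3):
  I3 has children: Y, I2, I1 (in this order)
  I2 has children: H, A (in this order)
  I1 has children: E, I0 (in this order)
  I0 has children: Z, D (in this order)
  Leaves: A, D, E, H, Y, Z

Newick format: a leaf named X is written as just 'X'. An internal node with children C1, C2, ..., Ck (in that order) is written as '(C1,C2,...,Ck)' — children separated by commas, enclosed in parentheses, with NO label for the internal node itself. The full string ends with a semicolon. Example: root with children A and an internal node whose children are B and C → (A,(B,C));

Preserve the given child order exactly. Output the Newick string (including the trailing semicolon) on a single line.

internal I3 with children ['Y', 'I2', 'I1']
  leaf 'Y' → 'Y'
  internal I2 with children ['H', 'A']
    leaf 'H' → 'H'
    leaf 'A' → 'A'
  → '(H,A)'
  internal I1 with children ['E', 'I0']
    leaf 'E' → 'E'
    internal I0 with children ['Z', 'D']
      leaf 'Z' → 'Z'
      leaf 'D' → 'D'
    → '(Z,D)'
  → '(E,(Z,D))'
→ '(Y,(H,A),(E,(Z,D)))'
Final: (Y,(H,A),(E,(Z,D)));

Answer: (Y,(H,A),(E,(Z,D)));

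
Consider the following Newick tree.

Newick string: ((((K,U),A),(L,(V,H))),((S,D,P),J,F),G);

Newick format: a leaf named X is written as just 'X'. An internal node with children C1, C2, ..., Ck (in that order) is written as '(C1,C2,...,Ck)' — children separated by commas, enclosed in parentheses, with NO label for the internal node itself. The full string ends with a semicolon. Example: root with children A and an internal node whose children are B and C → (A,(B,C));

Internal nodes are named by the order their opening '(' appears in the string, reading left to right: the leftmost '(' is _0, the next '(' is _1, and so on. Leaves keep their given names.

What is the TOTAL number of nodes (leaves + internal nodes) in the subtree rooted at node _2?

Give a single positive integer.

Answer: 5

Derivation:
Newick: ((((K,U),A),(L,(V,H))),((S,D,P),J,F),G);
Locate _2: it is the '(' at position 2 (the 3rd '(' reading left to right).
Query: subtree rooted at _2
_2: subtree_size = 1 + 4
  _3: subtree_size = 1 + 2
    K: subtree_size = 1 + 0
    U: subtree_size = 1 + 0
  A: subtree_size = 1 + 0
Total subtree size of _2: 5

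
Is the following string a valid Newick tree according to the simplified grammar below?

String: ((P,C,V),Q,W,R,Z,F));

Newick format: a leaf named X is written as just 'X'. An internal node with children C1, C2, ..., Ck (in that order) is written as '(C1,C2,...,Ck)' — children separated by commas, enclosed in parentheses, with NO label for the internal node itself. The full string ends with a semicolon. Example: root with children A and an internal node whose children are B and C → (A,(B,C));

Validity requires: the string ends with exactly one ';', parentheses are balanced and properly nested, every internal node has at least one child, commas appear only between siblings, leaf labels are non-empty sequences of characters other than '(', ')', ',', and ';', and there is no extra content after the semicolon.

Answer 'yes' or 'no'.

Answer: no

Derivation:
Input: ((P,C,V),Q,W,R,Z,F));
Paren balance: 2 '(' vs 3 ')' MISMATCH
Ends with single ';': True
Full parse: FAILS (extra content after tree at pos 19)
Valid: False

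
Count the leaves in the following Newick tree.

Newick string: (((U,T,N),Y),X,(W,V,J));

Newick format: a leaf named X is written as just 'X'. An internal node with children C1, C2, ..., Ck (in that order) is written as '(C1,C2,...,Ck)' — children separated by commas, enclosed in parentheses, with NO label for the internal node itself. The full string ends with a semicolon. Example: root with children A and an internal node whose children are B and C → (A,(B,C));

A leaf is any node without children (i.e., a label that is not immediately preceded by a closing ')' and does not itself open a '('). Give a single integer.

Answer: 8

Derivation:
Newick: (((U,T,N),Y),X,(W,V,J));
Scan left-to-right; a leaf is any maximal label run not followed by '(':
  pos 3: leaf 'U' → count = 1
  pos 5: leaf 'T' → count = 2
  pos 7: leaf 'N' → count = 3
  pos 10: leaf 'Y' → count = 4
  pos 13: leaf 'X' → count = 5
  pos 16: leaf 'W' → count = 6
  pos 18: leaf 'V' → count = 7
  pos 20: leaf 'J' → count = 8
Total leaves: 8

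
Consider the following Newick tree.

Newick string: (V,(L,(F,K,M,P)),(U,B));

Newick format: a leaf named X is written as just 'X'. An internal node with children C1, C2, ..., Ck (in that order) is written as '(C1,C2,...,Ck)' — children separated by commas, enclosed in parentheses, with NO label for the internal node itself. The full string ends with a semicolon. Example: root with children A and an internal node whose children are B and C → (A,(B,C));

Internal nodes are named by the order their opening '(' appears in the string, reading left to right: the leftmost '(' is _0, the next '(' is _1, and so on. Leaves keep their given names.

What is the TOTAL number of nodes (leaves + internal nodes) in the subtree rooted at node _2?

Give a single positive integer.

Answer: 5

Derivation:
Newick: (V,(L,(F,K,M,P)),(U,B));
Locate _2: it is the '(' at position 6 (the 3rd '(' reading left to right).
Query: subtree rooted at _2
_2: subtree_size = 1 + 4
  F: subtree_size = 1 + 0
  K: subtree_size = 1 + 0
  M: subtree_size = 1 + 0
  P: subtree_size = 1 + 0
Total subtree size of _2: 5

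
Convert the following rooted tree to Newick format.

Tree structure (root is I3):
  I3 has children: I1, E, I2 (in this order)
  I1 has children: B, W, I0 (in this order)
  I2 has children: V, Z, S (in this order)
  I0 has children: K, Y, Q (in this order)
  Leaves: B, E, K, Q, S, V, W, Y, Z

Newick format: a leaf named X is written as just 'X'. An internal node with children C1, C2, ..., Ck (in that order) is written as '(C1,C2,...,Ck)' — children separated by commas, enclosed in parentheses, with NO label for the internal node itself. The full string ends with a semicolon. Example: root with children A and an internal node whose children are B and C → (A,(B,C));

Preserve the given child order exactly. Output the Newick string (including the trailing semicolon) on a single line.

Answer: ((B,W,(K,Y,Q)),E,(V,Z,S));

Derivation:
internal I3 with children ['I1', 'E', 'I2']
  internal I1 with children ['B', 'W', 'I0']
    leaf 'B' → 'B'
    leaf 'W' → 'W'
    internal I0 with children ['K', 'Y', 'Q']
      leaf 'K' → 'K'
      leaf 'Y' → 'Y'
      leaf 'Q' → 'Q'
    → '(K,Y,Q)'
  → '(B,W,(K,Y,Q))'
  leaf 'E' → 'E'
  internal I2 with children ['V', 'Z', 'S']
    leaf 'V' → 'V'
    leaf 'Z' → 'Z'
    leaf 'S' → 'S'
  → '(V,Z,S)'
→ '((B,W,(K,Y,Q)),E,(V,Z,S))'
Final: ((B,W,(K,Y,Q)),E,(V,Z,S));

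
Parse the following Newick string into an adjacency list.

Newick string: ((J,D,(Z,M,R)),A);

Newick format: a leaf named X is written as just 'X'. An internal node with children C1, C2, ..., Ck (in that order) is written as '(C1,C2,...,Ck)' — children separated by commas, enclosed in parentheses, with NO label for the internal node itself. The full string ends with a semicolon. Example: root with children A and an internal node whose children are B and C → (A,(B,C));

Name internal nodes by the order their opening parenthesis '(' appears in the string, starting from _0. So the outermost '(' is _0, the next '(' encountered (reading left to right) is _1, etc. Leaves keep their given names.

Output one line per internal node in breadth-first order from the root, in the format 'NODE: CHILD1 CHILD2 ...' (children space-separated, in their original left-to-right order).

Answer: _0: _1 A
_1: J D _2
_2: Z M R

Derivation:
Input: ((J,D,(Z,M,R)),A);
Scanning left-to-right, naming '(' by encounter order:
  pos 0: '(' -> open internal node _0 (depth 1)
  pos 1: '(' -> open internal node _1 (depth 2)
  pos 6: '(' -> open internal node _2 (depth 3)
  pos 12: ')' -> close internal node _2 (now at depth 2)
  pos 13: ')' -> close internal node _1 (now at depth 1)
  pos 16: ')' -> close internal node _0 (now at depth 0)
Total internal nodes: 3
BFS adjacency from root:
  _0: _1 A
  _1: J D _2
  _2: Z M R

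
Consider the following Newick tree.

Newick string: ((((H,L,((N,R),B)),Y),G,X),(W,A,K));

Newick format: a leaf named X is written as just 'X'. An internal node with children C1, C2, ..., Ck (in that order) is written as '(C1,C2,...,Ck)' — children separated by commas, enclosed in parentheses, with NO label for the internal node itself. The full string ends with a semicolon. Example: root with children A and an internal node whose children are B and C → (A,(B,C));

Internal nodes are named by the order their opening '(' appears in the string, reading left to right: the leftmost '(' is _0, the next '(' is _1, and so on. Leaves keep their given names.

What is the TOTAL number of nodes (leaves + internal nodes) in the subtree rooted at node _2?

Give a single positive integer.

Newick: ((((H,L,((N,R),B)),Y),G,X),(W,A,K));
Locate _2: it is the '(' at position 2 (the 3rd '(' reading left to right).
Query: subtree rooted at _2
_2: subtree_size = 1 + 9
  _3: subtree_size = 1 + 7
    H: subtree_size = 1 + 0
    L: subtree_size = 1 + 0
    _4: subtree_size = 1 + 4
      _5: subtree_size = 1 + 2
        N: subtree_size = 1 + 0
        R: subtree_size = 1 + 0
      B: subtree_size = 1 + 0
  Y: subtree_size = 1 + 0
Total subtree size of _2: 10

Answer: 10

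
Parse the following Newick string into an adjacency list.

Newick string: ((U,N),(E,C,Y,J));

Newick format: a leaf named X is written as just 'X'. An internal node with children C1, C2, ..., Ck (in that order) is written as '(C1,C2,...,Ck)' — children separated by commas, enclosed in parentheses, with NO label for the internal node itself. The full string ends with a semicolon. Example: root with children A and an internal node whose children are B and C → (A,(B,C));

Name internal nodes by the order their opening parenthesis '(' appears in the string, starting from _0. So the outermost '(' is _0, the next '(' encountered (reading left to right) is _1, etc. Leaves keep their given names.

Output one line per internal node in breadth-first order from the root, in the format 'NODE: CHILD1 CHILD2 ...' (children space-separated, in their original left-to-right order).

Input: ((U,N),(E,C,Y,J));
Scanning left-to-right, naming '(' by encounter order:
  pos 0: '(' -> open internal node _0 (depth 1)
  pos 1: '(' -> open internal node _1 (depth 2)
  pos 5: ')' -> close internal node _1 (now at depth 1)
  pos 7: '(' -> open internal node _2 (depth 2)
  pos 15: ')' -> close internal node _2 (now at depth 1)
  pos 16: ')' -> close internal node _0 (now at depth 0)
Total internal nodes: 3
BFS adjacency from root:
  _0: _1 _2
  _1: U N
  _2: E C Y J

Answer: _0: _1 _2
_1: U N
_2: E C Y J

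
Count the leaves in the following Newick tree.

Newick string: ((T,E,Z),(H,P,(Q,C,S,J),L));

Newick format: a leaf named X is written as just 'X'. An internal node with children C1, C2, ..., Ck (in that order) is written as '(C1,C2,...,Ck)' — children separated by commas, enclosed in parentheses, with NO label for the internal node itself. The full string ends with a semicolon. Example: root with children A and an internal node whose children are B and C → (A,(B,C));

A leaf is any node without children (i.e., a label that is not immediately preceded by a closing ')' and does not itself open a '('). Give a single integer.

Newick: ((T,E,Z),(H,P,(Q,C,S,J),L));
Scan left-to-right; a leaf is any maximal label run not followed by '(':
  pos 2: leaf 'T' → count = 1
  pos 4: leaf 'E' → count = 2
  pos 6: leaf 'Z' → count = 3
  pos 10: leaf 'H' → count = 4
  pos 12: leaf 'P' → count = 5
  pos 15: leaf 'Q' → count = 6
  pos 17: leaf 'C' → count = 7
  pos 19: leaf 'S' → count = 8
  pos 21: leaf 'J' → count = 9
  pos 24: leaf 'L' → count = 10
Total leaves: 10

Answer: 10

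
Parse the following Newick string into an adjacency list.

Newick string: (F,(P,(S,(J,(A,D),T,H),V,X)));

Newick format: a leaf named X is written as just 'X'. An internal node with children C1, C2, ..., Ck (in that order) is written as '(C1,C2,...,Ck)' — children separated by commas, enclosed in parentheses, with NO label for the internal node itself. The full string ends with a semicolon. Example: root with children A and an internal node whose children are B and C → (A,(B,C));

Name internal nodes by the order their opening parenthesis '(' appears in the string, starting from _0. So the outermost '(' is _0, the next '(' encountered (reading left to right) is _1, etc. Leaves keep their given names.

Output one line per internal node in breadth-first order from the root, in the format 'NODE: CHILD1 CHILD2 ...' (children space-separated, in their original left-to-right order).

Input: (F,(P,(S,(J,(A,D),T,H),V,X)));
Scanning left-to-right, naming '(' by encounter order:
  pos 0: '(' -> open internal node _0 (depth 1)
  pos 3: '(' -> open internal node _1 (depth 2)
  pos 6: '(' -> open internal node _2 (depth 3)
  pos 9: '(' -> open internal node _3 (depth 4)
  pos 12: '(' -> open internal node _4 (depth 5)
  pos 16: ')' -> close internal node _4 (now at depth 4)
  pos 21: ')' -> close internal node _3 (now at depth 3)
  pos 26: ')' -> close internal node _2 (now at depth 2)
  pos 27: ')' -> close internal node _1 (now at depth 1)
  pos 28: ')' -> close internal node _0 (now at depth 0)
Total internal nodes: 5
BFS adjacency from root:
  _0: F _1
  _1: P _2
  _2: S _3 V X
  _3: J _4 T H
  _4: A D

Answer: _0: F _1
_1: P _2
_2: S _3 V X
_3: J _4 T H
_4: A D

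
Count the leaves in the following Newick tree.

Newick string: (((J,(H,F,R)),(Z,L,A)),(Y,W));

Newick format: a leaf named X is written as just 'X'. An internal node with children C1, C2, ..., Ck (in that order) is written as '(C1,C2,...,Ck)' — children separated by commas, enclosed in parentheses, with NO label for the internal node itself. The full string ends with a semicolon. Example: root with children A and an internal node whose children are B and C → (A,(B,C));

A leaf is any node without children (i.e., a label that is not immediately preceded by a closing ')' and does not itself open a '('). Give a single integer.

Newick: (((J,(H,F,R)),(Z,L,A)),(Y,W));
Scan left-to-right; a leaf is any maximal label run not followed by '(':
  pos 3: leaf 'J' → count = 1
  pos 6: leaf 'H' → count = 2
  pos 8: leaf 'F' → count = 3
  pos 10: leaf 'R' → count = 4
  pos 15: leaf 'Z' → count = 5
  pos 17: leaf 'L' → count = 6
  pos 19: leaf 'A' → count = 7
  pos 24: leaf 'Y' → count = 8
  pos 26: leaf 'W' → count = 9
Total leaves: 9

Answer: 9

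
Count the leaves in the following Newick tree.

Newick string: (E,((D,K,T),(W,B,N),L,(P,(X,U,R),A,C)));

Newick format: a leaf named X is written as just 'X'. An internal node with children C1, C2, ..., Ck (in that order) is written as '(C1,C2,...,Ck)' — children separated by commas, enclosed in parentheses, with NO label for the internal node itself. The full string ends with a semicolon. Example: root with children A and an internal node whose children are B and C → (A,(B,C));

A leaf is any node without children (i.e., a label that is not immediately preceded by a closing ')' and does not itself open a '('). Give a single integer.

Newick: (E,((D,K,T),(W,B,N),L,(P,(X,U,R),A,C)));
Scan left-to-right; a leaf is any maximal label run not followed by '(':
  pos 1: leaf 'E' → count = 1
  pos 5: leaf 'D' → count = 2
  pos 7: leaf 'K' → count = 3
  pos 9: leaf 'T' → count = 4
  pos 13: leaf 'W' → count = 5
  pos 15: leaf 'B' → count = 6
  pos 17: leaf 'N' → count = 7
  pos 20: leaf 'L' → count = 8
  pos 23: leaf 'P' → count = 9
  pos 26: leaf 'X' → count = 10
  pos 28: leaf 'U' → count = 11
  pos 30: leaf 'R' → count = 12
  pos 33: leaf 'A' → count = 13
  pos 35: leaf 'C' → count = 14
Total leaves: 14

Answer: 14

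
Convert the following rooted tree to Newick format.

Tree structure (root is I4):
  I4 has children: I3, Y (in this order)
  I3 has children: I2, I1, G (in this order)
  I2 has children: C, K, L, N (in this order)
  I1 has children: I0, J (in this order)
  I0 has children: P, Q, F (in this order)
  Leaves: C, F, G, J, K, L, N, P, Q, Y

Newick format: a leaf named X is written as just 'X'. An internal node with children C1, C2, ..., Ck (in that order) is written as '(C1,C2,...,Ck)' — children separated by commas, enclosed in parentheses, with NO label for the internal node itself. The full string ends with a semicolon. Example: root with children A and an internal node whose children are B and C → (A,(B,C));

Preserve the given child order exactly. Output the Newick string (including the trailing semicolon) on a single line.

Answer: (((C,K,L,N),((P,Q,F),J),G),Y);

Derivation:
internal I4 with children ['I3', 'Y']
  internal I3 with children ['I2', 'I1', 'G']
    internal I2 with children ['C', 'K', 'L', 'N']
      leaf 'C' → 'C'
      leaf 'K' → 'K'
      leaf 'L' → 'L'
      leaf 'N' → 'N'
    → '(C,K,L,N)'
    internal I1 with children ['I0', 'J']
      internal I0 with children ['P', 'Q', 'F']
        leaf 'P' → 'P'
        leaf 'Q' → 'Q'
        leaf 'F' → 'F'
      → '(P,Q,F)'
      leaf 'J' → 'J'
    → '((P,Q,F),J)'
    leaf 'G' → 'G'
  → '((C,K,L,N),((P,Q,F),J),G)'
  leaf 'Y' → 'Y'
→ '(((C,K,L,N),((P,Q,F),J),G),Y)'
Final: (((C,K,L,N),((P,Q,F),J),G),Y);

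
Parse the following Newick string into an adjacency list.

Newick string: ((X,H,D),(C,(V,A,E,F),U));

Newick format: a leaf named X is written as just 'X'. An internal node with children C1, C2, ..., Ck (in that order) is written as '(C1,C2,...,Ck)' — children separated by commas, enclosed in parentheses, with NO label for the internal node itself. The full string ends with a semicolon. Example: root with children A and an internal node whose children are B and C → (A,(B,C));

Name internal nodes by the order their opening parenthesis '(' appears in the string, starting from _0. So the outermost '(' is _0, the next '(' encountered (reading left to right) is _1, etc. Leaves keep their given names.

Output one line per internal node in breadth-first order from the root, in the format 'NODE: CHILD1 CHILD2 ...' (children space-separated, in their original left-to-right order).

Input: ((X,H,D),(C,(V,A,E,F),U));
Scanning left-to-right, naming '(' by encounter order:
  pos 0: '(' -> open internal node _0 (depth 1)
  pos 1: '(' -> open internal node _1 (depth 2)
  pos 7: ')' -> close internal node _1 (now at depth 1)
  pos 9: '(' -> open internal node _2 (depth 2)
  pos 12: '(' -> open internal node _3 (depth 3)
  pos 20: ')' -> close internal node _3 (now at depth 2)
  pos 23: ')' -> close internal node _2 (now at depth 1)
  pos 24: ')' -> close internal node _0 (now at depth 0)
Total internal nodes: 4
BFS adjacency from root:
  _0: _1 _2
  _1: X H D
  _2: C _3 U
  _3: V A E F

Answer: _0: _1 _2
_1: X H D
_2: C _3 U
_3: V A E F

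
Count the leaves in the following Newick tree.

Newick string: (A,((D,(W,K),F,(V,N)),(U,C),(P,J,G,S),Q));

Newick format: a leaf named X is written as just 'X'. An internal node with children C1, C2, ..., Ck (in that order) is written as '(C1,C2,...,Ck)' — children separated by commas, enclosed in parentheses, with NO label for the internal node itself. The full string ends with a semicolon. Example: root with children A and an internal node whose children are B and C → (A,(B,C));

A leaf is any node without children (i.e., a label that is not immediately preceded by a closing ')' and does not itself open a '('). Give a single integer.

Newick: (A,((D,(W,K),F,(V,N)),(U,C),(P,J,G,S),Q));
Scan left-to-right; a leaf is any maximal label run not followed by '(':
  pos 1: leaf 'A' → count = 1
  pos 5: leaf 'D' → count = 2
  pos 8: leaf 'W' → count = 3
  pos 10: leaf 'K' → count = 4
  pos 13: leaf 'F' → count = 5
  pos 16: leaf 'V' → count = 6
  pos 18: leaf 'N' → count = 7
  pos 23: leaf 'U' → count = 8
  pos 25: leaf 'C' → count = 9
  pos 29: leaf 'P' → count = 10
  pos 31: leaf 'J' → count = 11
  pos 33: leaf 'G' → count = 12
  pos 35: leaf 'S' → count = 13
  pos 38: leaf 'Q' → count = 14
Total leaves: 14

Answer: 14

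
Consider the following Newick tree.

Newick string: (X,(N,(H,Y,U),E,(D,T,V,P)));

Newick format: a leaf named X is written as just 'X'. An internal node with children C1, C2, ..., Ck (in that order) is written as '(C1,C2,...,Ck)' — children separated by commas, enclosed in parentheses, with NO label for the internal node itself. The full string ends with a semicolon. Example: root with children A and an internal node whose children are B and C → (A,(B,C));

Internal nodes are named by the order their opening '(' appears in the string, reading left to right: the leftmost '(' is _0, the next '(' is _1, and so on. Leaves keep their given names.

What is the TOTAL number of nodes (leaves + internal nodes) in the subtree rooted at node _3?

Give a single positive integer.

Answer: 5

Derivation:
Newick: (X,(N,(H,Y,U),E,(D,T,V,P)));
Locate _3: it is the '(' at position 16 (the 4th '(' reading left to right).
Query: subtree rooted at _3
_3: subtree_size = 1 + 4
  D: subtree_size = 1 + 0
  T: subtree_size = 1 + 0
  V: subtree_size = 1 + 0
  P: subtree_size = 1 + 0
Total subtree size of _3: 5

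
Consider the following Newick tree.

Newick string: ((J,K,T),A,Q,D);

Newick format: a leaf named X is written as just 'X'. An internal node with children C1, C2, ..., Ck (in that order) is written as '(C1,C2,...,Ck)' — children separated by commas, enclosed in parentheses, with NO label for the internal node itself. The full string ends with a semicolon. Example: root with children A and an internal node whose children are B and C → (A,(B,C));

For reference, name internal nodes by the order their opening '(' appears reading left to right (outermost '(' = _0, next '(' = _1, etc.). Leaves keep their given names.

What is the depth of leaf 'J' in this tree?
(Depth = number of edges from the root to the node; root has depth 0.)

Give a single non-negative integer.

Newick: ((J,K,T),A,Q,D);
Naming internals by '(' encounter order: outermost '(' = _0, next = _1, ...
Query node: J
Path from root: _0 -> _1 -> J
Depth of J: 2 (number of edges from root)

Answer: 2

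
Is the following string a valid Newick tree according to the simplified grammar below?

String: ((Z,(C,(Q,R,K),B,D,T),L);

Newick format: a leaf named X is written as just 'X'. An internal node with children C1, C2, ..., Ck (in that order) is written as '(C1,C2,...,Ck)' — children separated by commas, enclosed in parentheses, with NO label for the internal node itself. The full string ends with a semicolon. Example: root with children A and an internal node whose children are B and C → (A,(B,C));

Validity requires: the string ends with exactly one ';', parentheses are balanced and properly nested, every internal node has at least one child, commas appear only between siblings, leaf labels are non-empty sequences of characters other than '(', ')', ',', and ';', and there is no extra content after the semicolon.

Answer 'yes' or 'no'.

Answer: no

Derivation:
Input: ((Z,(C,(Q,R,K),B,D,T),L);
Paren balance: 4 '(' vs 3 ')' MISMATCH
Ends with single ';': True
Full parse: FAILS (expected , or ) at pos 24)
Valid: False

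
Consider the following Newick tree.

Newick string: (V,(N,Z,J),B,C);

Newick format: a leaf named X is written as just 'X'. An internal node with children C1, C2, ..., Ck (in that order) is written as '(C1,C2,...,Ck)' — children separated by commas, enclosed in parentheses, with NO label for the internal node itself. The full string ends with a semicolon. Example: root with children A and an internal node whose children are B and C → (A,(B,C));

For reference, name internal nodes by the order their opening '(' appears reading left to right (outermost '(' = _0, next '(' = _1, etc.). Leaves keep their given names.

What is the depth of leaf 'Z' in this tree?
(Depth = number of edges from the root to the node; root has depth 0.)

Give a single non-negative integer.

Answer: 2

Derivation:
Newick: (V,(N,Z,J),B,C);
Naming internals by '(' encounter order: outermost '(' = _0, next = _1, ...
Query node: Z
Path from root: _0 -> _1 -> Z
Depth of Z: 2 (number of edges from root)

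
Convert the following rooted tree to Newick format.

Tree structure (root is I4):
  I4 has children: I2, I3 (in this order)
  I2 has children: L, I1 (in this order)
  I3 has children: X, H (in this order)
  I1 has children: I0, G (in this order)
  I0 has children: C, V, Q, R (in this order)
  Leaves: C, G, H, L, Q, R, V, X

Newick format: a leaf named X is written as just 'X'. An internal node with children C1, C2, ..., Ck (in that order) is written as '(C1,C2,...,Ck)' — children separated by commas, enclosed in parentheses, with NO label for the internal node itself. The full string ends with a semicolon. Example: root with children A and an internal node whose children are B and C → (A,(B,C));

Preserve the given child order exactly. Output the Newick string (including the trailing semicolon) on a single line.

Answer: ((L,((C,V,Q,R),G)),(X,H));

Derivation:
internal I4 with children ['I2', 'I3']
  internal I2 with children ['L', 'I1']
    leaf 'L' → 'L'
    internal I1 with children ['I0', 'G']
      internal I0 with children ['C', 'V', 'Q', 'R']
        leaf 'C' → 'C'
        leaf 'V' → 'V'
        leaf 'Q' → 'Q'
        leaf 'R' → 'R'
      → '(C,V,Q,R)'
      leaf 'G' → 'G'
    → '((C,V,Q,R),G)'
  → '(L,((C,V,Q,R),G))'
  internal I3 with children ['X', 'H']
    leaf 'X' → 'X'
    leaf 'H' → 'H'
  → '(X,H)'
→ '((L,((C,V,Q,R),G)),(X,H))'
Final: ((L,((C,V,Q,R),G)),(X,H));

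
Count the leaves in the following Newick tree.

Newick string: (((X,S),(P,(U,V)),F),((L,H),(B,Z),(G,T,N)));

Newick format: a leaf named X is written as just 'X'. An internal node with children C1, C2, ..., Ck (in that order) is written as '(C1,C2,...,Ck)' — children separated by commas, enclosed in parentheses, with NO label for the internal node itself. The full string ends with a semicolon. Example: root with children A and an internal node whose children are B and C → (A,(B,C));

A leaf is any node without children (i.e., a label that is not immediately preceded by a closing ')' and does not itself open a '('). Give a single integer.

Newick: (((X,S),(P,(U,V)),F),((L,H),(B,Z),(G,T,N)));
Scan left-to-right; a leaf is any maximal label run not followed by '(':
  pos 3: leaf 'X' → count = 1
  pos 5: leaf 'S' → count = 2
  pos 9: leaf 'P' → count = 3
  pos 12: leaf 'U' → count = 4
  pos 14: leaf 'V' → count = 5
  pos 18: leaf 'F' → count = 6
  pos 23: leaf 'L' → count = 7
  pos 25: leaf 'H' → count = 8
  pos 29: leaf 'B' → count = 9
  pos 31: leaf 'Z' → count = 10
  pos 35: leaf 'G' → count = 11
  pos 37: leaf 'T' → count = 12
  pos 39: leaf 'N' → count = 13
Total leaves: 13

Answer: 13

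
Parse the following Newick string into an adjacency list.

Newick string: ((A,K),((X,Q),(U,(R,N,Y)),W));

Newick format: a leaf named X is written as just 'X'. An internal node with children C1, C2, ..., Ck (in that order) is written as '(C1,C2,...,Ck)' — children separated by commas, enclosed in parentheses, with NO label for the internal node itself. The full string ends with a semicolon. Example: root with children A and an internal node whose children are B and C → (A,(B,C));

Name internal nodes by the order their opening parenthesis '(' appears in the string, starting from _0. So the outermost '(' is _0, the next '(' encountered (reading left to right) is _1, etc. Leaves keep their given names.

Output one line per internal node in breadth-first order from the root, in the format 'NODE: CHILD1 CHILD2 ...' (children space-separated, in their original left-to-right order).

Answer: _0: _1 _2
_1: A K
_2: _3 _4 W
_3: X Q
_4: U _5
_5: R N Y

Derivation:
Input: ((A,K),((X,Q),(U,(R,N,Y)),W));
Scanning left-to-right, naming '(' by encounter order:
  pos 0: '(' -> open internal node _0 (depth 1)
  pos 1: '(' -> open internal node _1 (depth 2)
  pos 5: ')' -> close internal node _1 (now at depth 1)
  pos 7: '(' -> open internal node _2 (depth 2)
  pos 8: '(' -> open internal node _3 (depth 3)
  pos 12: ')' -> close internal node _3 (now at depth 2)
  pos 14: '(' -> open internal node _4 (depth 3)
  pos 17: '(' -> open internal node _5 (depth 4)
  pos 23: ')' -> close internal node _5 (now at depth 3)
  pos 24: ')' -> close internal node _4 (now at depth 2)
  pos 27: ')' -> close internal node _2 (now at depth 1)
  pos 28: ')' -> close internal node _0 (now at depth 0)
Total internal nodes: 6
BFS adjacency from root:
  _0: _1 _2
  _1: A K
  _2: _3 _4 W
  _3: X Q
  _4: U _5
  _5: R N Y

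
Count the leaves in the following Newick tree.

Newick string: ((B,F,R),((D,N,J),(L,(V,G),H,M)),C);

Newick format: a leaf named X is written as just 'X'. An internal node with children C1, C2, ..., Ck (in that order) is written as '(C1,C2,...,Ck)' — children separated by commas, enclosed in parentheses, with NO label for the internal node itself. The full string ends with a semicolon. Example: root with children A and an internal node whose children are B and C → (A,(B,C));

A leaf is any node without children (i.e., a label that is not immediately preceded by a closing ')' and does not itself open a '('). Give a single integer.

Answer: 12

Derivation:
Newick: ((B,F,R),((D,N,J),(L,(V,G),H,M)),C);
Scan left-to-right; a leaf is any maximal label run not followed by '(':
  pos 2: leaf 'B' → count = 1
  pos 4: leaf 'F' → count = 2
  pos 6: leaf 'R' → count = 3
  pos 11: leaf 'D' → count = 4
  pos 13: leaf 'N' → count = 5
  pos 15: leaf 'J' → count = 6
  pos 19: leaf 'L' → count = 7
  pos 22: leaf 'V' → count = 8
  pos 24: leaf 'G' → count = 9
  pos 27: leaf 'H' → count = 10
  pos 29: leaf 'M' → count = 11
  pos 33: leaf 'C' → count = 12
Total leaves: 12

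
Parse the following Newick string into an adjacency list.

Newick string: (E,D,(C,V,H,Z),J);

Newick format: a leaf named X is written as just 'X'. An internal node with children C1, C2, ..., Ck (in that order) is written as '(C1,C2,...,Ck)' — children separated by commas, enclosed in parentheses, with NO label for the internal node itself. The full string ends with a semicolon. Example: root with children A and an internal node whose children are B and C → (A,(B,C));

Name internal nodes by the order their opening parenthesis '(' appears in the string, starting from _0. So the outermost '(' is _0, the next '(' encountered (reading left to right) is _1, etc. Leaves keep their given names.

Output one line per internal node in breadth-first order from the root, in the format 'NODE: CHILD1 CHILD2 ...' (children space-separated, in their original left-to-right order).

Input: (E,D,(C,V,H,Z),J);
Scanning left-to-right, naming '(' by encounter order:
  pos 0: '(' -> open internal node _0 (depth 1)
  pos 5: '(' -> open internal node _1 (depth 2)
  pos 13: ')' -> close internal node _1 (now at depth 1)
  pos 16: ')' -> close internal node _0 (now at depth 0)
Total internal nodes: 2
BFS adjacency from root:
  _0: E D _1 J
  _1: C V H Z

Answer: _0: E D _1 J
_1: C V H Z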